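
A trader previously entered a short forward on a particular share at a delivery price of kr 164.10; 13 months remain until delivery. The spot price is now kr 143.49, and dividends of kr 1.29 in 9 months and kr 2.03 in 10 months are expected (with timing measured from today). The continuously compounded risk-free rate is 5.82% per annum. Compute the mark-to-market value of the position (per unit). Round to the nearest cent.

PV(remaining dividends) I = 1.29·e^(−0.0582·9/12) + 2.03·e^(−0.0582·10/12) = 3.1688
Current forward F = (S − I)·e^(rT) = (143.49 − 3.1688)·e^(0.0582·13/12) = 140.3212 × 1.065080 = 149.4533
Value (long) = (F − K)·e^(−rT) = (149.4533 − 164.10) × 0.938897 = -13.7517
Short position value = −(long value) = kr 13.75

kr 13.75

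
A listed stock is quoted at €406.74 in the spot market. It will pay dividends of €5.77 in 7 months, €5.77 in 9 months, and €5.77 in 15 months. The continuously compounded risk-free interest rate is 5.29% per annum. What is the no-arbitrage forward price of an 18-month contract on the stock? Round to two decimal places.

€422.42

PV(dividends) I = 5.77·e^(−0.0529·7/12) + 5.77·e^(−0.0529·9/12) + 5.77·e^(−0.0529·15/12)
I = 5.5947 + 5.5456 + 5.4008 = 16.5411
F = (S − I)·e^(rT) = (406.74 − 16.5411) · e^(0.0529·18/12)
= 390.1989 · e^0.079350 = 390.1989 × 1.082583 = €422.42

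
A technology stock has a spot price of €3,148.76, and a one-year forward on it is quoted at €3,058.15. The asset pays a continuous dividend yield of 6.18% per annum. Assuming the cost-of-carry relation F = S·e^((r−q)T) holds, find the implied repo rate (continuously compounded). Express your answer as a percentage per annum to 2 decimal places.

From F = S·e^((r−q)T): (r − q) = ln(F/S)/T
ln(3058.15/3148.76) = ln(0.971224) = -0.029198
(r − q) = -0.029198 / (12/12) = -0.029198
r = ln(F/S)/T + q = -0.029198 + 0.0618 = 0.032602
r = 3.26%

3.26%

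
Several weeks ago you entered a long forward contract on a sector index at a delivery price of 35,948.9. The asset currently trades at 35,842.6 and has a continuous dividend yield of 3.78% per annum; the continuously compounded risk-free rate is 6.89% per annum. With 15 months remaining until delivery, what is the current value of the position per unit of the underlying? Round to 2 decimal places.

1206.04

Current fair forward for the remaining 15 months: F = S·e^((r − q)·T), (r − q) = 0.0689 − 0.0378 = 0.0311
F = 35842.6 · e^(0.0311 × 15/12) = 35842.6 × 1.03964052 = 37263.4193
Value of long forward = (F − K)·e^(−rT) = (37263.4193 − 35948.9) · e^(−0.0689·15/12)
= 1314.5193 × 0.91747954 = 1206.04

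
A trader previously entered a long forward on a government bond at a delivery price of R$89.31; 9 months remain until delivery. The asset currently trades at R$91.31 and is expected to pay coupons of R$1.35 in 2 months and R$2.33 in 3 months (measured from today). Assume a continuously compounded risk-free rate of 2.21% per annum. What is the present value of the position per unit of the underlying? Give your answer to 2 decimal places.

-R$0.19

PV(remaining coupons) I = 1.35·e^(−0.0221·2/12) + 2.33·e^(−0.0221·3/12) = 3.6622
Current forward F = (S − I)·e^(rT) = (91.31 − 3.6622)·e^(0.0221·9/12) = 87.6478 × 1.016713 = 89.1127
Value (long) = (F − K)·e^(−rT) = (89.1127 − 89.31) × 0.983562 = -0.1941
Value = -R$0.19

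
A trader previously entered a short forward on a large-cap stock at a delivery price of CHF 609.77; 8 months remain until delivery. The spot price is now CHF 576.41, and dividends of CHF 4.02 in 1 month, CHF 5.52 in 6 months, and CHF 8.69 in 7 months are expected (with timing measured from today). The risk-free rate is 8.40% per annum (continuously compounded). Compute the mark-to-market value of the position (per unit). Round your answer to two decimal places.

CHF 17.71

PV(remaining dividends) I = 4.02·e^(−0.0840·1/12) + 5.52·e^(−0.0840·6/12) + 8.69·e^(−0.0840·7/12) = 17.5594
Current forward F = (S − I)·e^(rT) = (576.41 − 17.5594)·e^(0.0840·8/12) = 558.8506 × 1.057598 = 591.0393
Value (long) = (F − K)·e^(−rT) = (591.0393 − 609.77) × 0.945539 = -17.7106
Short position value = −(long value) = CHF 17.71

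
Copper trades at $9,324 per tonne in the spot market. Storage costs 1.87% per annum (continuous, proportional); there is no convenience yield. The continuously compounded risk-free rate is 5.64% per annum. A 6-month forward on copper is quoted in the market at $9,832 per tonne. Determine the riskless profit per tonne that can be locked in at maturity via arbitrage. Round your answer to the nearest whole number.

Fair forward: F* = S·e^(carry·T), with carry = (r + u) = 0.0564 + 0.0187 = 0.0751
F* = 9324 · e^(0.0751 × 6/12) = 9324 · e^0.037550 = 9324 × 1.038264 = $9680.7735
Market $9832 > fair $9680.7735: forward overpriced → cash-and-carry (buy spot, short the forward).
At maturity, profit = |F_mkt − F*| = |9832 − 9680.7735| = $151 per tonne

$151 per tonne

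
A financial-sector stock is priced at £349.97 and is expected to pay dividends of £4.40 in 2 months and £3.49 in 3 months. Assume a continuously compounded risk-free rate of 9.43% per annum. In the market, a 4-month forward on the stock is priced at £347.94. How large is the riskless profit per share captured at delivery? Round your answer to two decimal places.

£5.22 per share

PV(dividends) I = 4.40·e^(−0.0943·2/12) + 3.49·e^(−0.0943·3/12) = 7.7401
Fair forward F* = (S − I)·e^(rT) = (349.97 − 7.7401)·e^0.031433 = 342.2299 × 1.031932 = 353.1580
Market £347.94 < fair 353.1580: forward underpriced → reverse cash-and-carry (short the stock, invest proceeds at r, pay the dividends, go long the forward).
Profit at T = |F_mkt − F*| = |347.94 − 353.1580| = £5.22 per share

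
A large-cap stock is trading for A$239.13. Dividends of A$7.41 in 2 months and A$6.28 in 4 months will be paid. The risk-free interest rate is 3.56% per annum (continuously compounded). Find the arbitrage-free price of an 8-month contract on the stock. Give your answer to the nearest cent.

PV(dividends) I = 7.41·e^(−0.0356·2/12) + 6.28·e^(−0.0356·4/12)
I = 7.3662 + 6.2059 = 13.5721
F = (S − I)·e^(rT) = (239.13 − 13.5721) · e^(0.0356·8/12)
= 225.5579 · e^0.023733 = 225.5579 × 1.024017 = A$230.98

A$230.98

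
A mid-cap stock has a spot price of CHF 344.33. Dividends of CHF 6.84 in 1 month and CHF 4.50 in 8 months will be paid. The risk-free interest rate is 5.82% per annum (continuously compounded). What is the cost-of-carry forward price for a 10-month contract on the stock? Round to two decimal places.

CHF 349.75

PV(dividends) I = 6.84·e^(−0.0582·1/12) + 4.50·e^(−0.0582·8/12)
I = 6.8069 + 4.3287 = 11.1356
F = (S − I)·e^(rT) = (344.33 − 11.1356) · e^(0.0582·10/12)
= 333.1944 · e^0.048500 = 333.1944 × 1.049695 = CHF 349.75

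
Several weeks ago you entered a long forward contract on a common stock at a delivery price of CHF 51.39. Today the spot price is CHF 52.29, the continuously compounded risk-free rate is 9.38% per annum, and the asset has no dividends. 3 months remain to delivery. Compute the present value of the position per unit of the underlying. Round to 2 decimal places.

CHF 2.09

Current fair forward for the remaining 3 months: F = S·e^(r·T), r = 0.0938
F = 52.29 · e^(0.0938 × 3/12) = 52.29 × 1.023727 = 53.5307
Value of long forward = (F − K)·e^(−rT) = (53.5307 − 51.39) · e^(−0.0938·3/12)
= 2.1407 × 0.976823 = 2.09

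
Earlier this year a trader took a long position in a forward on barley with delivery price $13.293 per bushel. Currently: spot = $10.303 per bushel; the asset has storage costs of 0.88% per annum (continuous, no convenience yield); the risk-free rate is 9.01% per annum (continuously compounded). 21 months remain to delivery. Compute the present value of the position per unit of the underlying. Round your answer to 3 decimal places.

Current fair forward for the remaining 21 months: F = S·e^((r + u)·T), (r + u) = 0.0901 + 0.0088 = 0.0989
F = 10.303 · e^(0.0989 × 21/12) = 10.303 × 1.188955 = 12.2498
Value of long forward = (F − K)·e^(−rT) = (12.2498 − 13.293) · e^(−0.0901·21/12)
= -1.0432 × 0.854127 = -0.891

-$0.891 per bushel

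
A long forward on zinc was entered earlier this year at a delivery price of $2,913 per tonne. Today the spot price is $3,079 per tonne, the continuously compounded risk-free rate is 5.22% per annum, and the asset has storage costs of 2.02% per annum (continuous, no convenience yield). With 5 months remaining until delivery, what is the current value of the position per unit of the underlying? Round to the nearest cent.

Current fair forward for the remaining 5 months: F = S·e^((r + u)·T), (r + u) = 0.0522 + 0.0202 = 0.0724
F = 3079 · e^(0.0724 × 5/12) = 3079 × 1.03062629 = 3173.2983
Value of long forward = (F − K)·e^(−rT) = (3173.2983 − 2913) · e^(−0.0522·5/12)
= 260.2983 × 0.97848483 = 254.70

$254.70 per tonne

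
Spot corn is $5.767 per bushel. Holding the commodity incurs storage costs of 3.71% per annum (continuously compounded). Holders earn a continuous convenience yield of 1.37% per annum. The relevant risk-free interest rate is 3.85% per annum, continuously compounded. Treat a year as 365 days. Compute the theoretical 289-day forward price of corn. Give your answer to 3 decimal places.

$6.057 per bushel

Net carry = r + u − y = 0.0385 + 0.0371 − 0.0137 = 0.0619
F = S·e^((r+u−y)T) = 5.767 · e^(0.0619 × 289/365) = 5.767 · e^0.049011
= 5.767 × 1.050232 = $6.057 per bushel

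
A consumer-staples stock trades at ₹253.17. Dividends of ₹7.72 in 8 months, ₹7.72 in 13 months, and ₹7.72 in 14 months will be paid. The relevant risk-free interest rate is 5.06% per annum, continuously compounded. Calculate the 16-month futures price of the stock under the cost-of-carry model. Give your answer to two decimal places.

₹247.25

PV(dividends) I = 7.72·e^(−0.0506·8/12) + 7.72·e^(−0.0506·13/12) + 7.72·e^(−0.0506·14/12)
I = 7.4639 + 7.3082 + 7.2775 = 22.0496
F = (S − I)·e^(rT) = (253.17 − 22.0496) · e^(0.0506·16/12)
= 231.1204 · e^0.067467 = 231.1204 × 1.069795 = ₹247.25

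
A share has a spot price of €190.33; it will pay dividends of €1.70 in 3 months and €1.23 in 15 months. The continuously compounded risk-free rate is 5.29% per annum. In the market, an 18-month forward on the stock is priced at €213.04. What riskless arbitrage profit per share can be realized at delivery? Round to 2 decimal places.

PV(dividends) I = 1.70·e^(−0.0529·3/12) + 1.23·e^(−0.0529·15/12) = 2.8290
Fair forward F* = (S − I)·e^(rT) = (190.33 − 2.8290)·e^0.079350 = 187.5010 × 1.082583 = 202.9854
Market €213.04 > fair 202.9854: forward overpriced → cash-and-carry (borrow at r, buy the stock and collect the dividends, short the forward).
Profit at T = |F_mkt − F*| = |213.04 − 202.9854| = €10.05 per share

€10.05 per share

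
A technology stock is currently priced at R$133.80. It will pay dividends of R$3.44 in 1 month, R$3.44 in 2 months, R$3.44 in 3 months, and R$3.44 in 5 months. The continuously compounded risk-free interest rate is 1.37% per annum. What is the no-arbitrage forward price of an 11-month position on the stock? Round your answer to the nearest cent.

PV(dividends) I = 3.44·e^(−0.0137·1/12) + 3.44·e^(−0.0137·2/12) + 3.44·e^(−0.0137·3/12) + 3.44·e^(−0.0137·5/12)
I = 3.4361 + 3.4322 + 3.4282 + 3.4204 = 13.7169
F = (S − I)·e^(rT) = (133.80 − 13.7169) · e^(0.0137·11/12)
= 120.0831 · e^0.012558 = 120.0831 × 1.012637 = R$121.60

R$121.60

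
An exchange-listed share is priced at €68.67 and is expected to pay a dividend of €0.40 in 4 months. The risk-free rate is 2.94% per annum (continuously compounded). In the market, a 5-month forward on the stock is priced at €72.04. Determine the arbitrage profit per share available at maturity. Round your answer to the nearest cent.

PV(dividends) I = 0.40·e^(−0.0294·4/12) = 0.3961
Fair forward F* = (S − I)·e^(rT) = (68.67 − 0.3961)·e^0.012250 = 68.2739 × 1.012325 = 69.1154
Market €72.04 > fair 69.1154: forward overpriced → cash-and-carry (borrow at r, buy the stock and collect the dividends, short the forward).
Profit at T = |F_mkt − F*| = |72.04 − 69.1154| = €2.92 per share

€2.92 per share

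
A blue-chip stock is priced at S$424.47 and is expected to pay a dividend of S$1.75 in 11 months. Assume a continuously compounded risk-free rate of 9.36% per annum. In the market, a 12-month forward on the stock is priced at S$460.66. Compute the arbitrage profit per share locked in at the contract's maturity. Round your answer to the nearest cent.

S$3.70 per share

PV(dividends) I = 1.75·e^(−0.0936·11/12) = 1.6061
Fair forward F* = (S − I)·e^(rT) = (424.47 − 1.6061)·e^0.093600 = 422.8639 × 1.098120 = 464.3553
Market S$460.66 < fair 464.3553: forward underpriced → reverse cash-and-carry (short the stock, invest proceeds at r, pay the dividends, go long the forward).
Profit at T = |F_mkt − F*| = |460.66 − 464.3553| = S$3.70 per share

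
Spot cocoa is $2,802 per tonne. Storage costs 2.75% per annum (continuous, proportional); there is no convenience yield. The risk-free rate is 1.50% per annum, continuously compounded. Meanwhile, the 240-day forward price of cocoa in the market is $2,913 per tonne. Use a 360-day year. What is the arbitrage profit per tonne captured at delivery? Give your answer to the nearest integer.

Fair forward: F* = S·e^(carry·T), with carry = (r + u) = 0.0150 + 0.0275 = 0.0425
F* = 2802 · e^(0.0425 × 240/360) = 2802 · e^0.028333 = 2802 × 1.028738 = $2882.5239
Market $2913 > fair $2882.5239: forward overpriced → cash-and-carry (buy spot, short the forward).
At maturity, profit = |F_mkt − F*| = |2913 − 2882.5239| = $30 per tonne

$30 per tonne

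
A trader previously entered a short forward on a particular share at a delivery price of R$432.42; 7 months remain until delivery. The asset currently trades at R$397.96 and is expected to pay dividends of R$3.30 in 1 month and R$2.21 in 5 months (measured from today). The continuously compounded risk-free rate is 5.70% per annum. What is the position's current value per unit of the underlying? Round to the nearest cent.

PV(remaining dividends) I = 3.30·e^(−0.0570·1/12) + 2.21·e^(−0.0570·5/12) = 5.4425
Current forward F = (S − I)·e^(rT) = (397.96 − 5.4425)·e^(0.0570·7/12) = 392.5175 × 1.033809 = 405.7881
Value (long) = (F − K)·e^(−rT) = (405.7881 − 432.42) × 0.967297 = -25.7610
Short position value = −(long value) = R$25.76

R$25.76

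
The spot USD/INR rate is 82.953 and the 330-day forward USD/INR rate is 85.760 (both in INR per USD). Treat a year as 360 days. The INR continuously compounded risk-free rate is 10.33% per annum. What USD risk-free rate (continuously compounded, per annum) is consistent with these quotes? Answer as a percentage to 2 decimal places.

6.70%

F = S·e^((r_INR − r_USD)T) ⇒ r_USD = r_INR − ln(F/S)/T
ln(85.760/82.953) = 0.033279; /(330/360) = 0.036304
r_USD = 0.1033 − 0.036304 = 0.066996
r_USD = 6.70%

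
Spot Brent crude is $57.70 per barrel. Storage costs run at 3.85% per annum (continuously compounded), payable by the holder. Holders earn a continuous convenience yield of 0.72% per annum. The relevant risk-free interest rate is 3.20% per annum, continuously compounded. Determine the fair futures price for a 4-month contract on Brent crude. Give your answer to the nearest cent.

Net carry = r + u − y = 0.0320 + 0.0385 − 0.0072 = 0.0633
F = S·e^((r+u−y)T) = 57.70 · e^(0.0633 × 4/12) = 57.70 · e^0.021100
= 57.70 × 1.021324 = $58.93 per barrel

$58.93 per barrel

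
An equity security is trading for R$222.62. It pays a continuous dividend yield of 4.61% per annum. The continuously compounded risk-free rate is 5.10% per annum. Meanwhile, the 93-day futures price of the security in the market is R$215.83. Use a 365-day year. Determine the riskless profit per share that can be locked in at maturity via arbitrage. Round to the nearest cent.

Fair futures: F* = S·e^(carry·T), with carry = (r − q) = 0.0510 − 0.0461 = 0.0049
F* = 222.62 · e^(0.0049 × 93/365) = 222.62 · e^0.001248 = 222.62 × 1.001249 = R$222.8981
Market R$215.83 < fair R$222.8981: forward underpriced → reverse cash-and-carry (short spot, go long the forward).
At maturity, profit = |F_mkt − F*| = |215.83 − 222.8981| = R$7.07 per share

R$7.07 per share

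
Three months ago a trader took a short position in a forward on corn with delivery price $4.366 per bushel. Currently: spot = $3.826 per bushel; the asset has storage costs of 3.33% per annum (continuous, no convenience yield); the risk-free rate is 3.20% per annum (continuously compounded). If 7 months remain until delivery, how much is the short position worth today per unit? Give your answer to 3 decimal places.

Current fair forward for the remaining 7 months: F = S·e^((r + u)·T), (r + u) = 0.0320 + 0.0333 = 0.0653
F = 3.826 · e^(0.0653 × 7/12) = 3.826 × 1.038826 = 3.9745
Value of long forward = (F − K)·e^(−rT) = (3.9745 − 4.366) · e^(−0.0320·7/12)
= -0.3915 × 0.981506 = -0.384
Short position value = −(long value) = $0.384

$0.384 per bushel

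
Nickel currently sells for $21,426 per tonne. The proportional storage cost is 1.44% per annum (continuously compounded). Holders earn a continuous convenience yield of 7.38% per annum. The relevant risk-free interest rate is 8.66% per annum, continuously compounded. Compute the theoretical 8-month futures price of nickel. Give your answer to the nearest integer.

$21,818 per tonne

Net carry = r + u − y = 0.0866 + 0.0144 − 0.0738 = 0.0272
F = S·e^((r+u−y)T) = 21426 · e^(0.0272 × 8/12) = 21426 · e^0.018133
= 21426 × 1.018298 = $21,818 per tonne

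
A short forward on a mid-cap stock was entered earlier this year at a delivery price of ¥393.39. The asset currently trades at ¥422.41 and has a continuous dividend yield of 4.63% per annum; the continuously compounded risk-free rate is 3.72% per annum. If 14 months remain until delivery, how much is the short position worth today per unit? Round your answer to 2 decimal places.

-¥23.52

Current fair forward for the remaining 14 months: F = S·e^((r − q)·T), (r − q) = 0.0372 − 0.0463 = -0.0091
F = 422.41 · e^(-0.0091 × 14/12) = 422.41 × 0.989439 = 417.9489
Value of long forward = (F − K)·e^(−rT) = (417.9489 − 393.39) · e^(−0.0372·14/12)
= 24.5589 × 0.957528 = 23.52
Short position value = −(long value) = -¥23.52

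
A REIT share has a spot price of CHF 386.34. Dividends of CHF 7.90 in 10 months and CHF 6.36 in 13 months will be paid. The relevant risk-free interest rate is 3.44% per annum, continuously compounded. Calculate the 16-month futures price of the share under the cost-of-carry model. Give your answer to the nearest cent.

PV(dividends) I = 7.90·e^(−0.0344·10/12) + 6.36·e^(−0.0344·13/12)
I = 7.6767 + 6.1273 = 13.8040
F = (S − I)·e^(rT) = (386.34 − 13.8040) · e^(0.0344·16/12)
= 372.5360 · e^0.045867 = 372.5360 × 1.046935 = CHF 390.02

CHF 390.02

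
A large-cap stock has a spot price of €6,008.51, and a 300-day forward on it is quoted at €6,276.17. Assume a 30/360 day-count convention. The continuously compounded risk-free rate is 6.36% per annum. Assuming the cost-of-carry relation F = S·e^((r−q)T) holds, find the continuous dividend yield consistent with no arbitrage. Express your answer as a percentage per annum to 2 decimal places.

1.13%

From F = S·e^((r−q)T): (r − q) = ln(F/S)/T
ln(6276.17/6008.51) = ln(1.044547) = 0.043583
(r − q) = 0.043583 / (300/360) = 0.052300
q = r − ln(F/S)/T = 0.0636 − 0.052300 = 0.011300
q = 1.13%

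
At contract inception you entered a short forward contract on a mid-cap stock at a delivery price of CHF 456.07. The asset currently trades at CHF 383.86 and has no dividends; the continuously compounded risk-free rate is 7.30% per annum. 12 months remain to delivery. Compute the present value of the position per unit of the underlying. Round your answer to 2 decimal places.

Current fair forward for the remaining 12 months: F = S·e^(r·T), r = 0.0730
F = 383.86 · e^(0.0730 × 12/12) = 383.86 × 1.075731 = 412.9301
Value of long forward = (F − K)·e^(−rT) = (412.9301 − 456.07) · e^(−0.0730·12/12)
= -43.1399 × 0.929601 = -40.10
Short position value = −(long value) = CHF 40.10

CHF 40.10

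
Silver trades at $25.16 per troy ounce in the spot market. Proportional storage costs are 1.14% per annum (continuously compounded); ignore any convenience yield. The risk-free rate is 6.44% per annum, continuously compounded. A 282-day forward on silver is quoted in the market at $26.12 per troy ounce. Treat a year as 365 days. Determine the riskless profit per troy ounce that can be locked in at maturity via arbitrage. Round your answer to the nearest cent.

Fair forward: F* = S·e^(carry·T), with carry = (r + u) = 0.0644 + 0.0114 = 0.0758
F* = 25.16 · e^(0.0758 × 282/365) = 25.16 · e^0.058563 = 25.16 × 1.060312 = $26.6774
Market $26.12 < fair $26.6774: forward underpriced → reverse cash-and-carry (short spot, go long the forward).
At maturity, profit = |F_mkt − F*| = |26.12 − 26.6774| = $0.56 per troy ounce

$0.56 per troy ounce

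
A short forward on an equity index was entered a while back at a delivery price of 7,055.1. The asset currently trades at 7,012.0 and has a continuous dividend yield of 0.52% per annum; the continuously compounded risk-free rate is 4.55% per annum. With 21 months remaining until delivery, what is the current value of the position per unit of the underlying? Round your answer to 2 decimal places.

-433.36

Current fair forward for the remaining 21 months: F = S·e^((r − q)·T), (r − q) = 0.0455 − 0.0052 = 0.0403
F = 7012.0 · e^(0.0403 × 21/12) = 7012.0 × 1.07307140 = 7524.3767
Value of long forward = (F − K)·e^(−rT) = (7524.3767 − 7055.1) · e^(−0.0455·21/12)
= 469.2767 × 0.92346258 = 433.36
Short position value = −(long value) = -433.36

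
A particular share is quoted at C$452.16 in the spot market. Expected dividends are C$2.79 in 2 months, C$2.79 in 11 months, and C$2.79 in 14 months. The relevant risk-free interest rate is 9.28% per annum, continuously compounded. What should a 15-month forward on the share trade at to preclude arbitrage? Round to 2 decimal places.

PV(dividends) I = 2.79·e^(−0.0928·2/12) + 2.79·e^(−0.0928·11/12) + 2.79·e^(−0.0928·14/12)
I = 2.7472 + 2.5625 + 2.5037 = 7.8134
F = (S − I)·e^(rT) = (452.16 − 7.8134) · e^(0.0928·15/12)
= 444.3466 · e^0.116000 = 444.3466 × 1.122996 = C$499.00

C$499.00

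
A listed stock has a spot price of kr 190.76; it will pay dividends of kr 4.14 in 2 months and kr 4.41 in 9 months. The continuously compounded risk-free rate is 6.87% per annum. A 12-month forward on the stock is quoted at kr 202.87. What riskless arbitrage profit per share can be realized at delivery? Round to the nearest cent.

PV(dividends) I = 4.14·e^(−0.0687·2/12) + 4.41·e^(−0.0687·9/12) = 8.2814
Fair forward F* = (S − I)·e^(rT) = (190.76 − 8.2814)·e^0.068700 = 182.4786 × 1.071115 = 195.4556
Market kr 202.87 > fair 195.4556: forward overpriced → cash-and-carry (borrow at r, buy the stock and collect the dividends, short the forward).
Profit at T = |F_mkt − F*| = |202.87 − 195.4556| = kr 7.41 per share

kr 7.41 per share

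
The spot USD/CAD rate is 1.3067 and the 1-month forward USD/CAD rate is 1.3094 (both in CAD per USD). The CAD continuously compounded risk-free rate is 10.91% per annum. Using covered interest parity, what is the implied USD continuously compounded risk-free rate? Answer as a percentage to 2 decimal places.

8.43%

F = S·e^((r_CAD − r_USD)T) ⇒ r_USD = r_CAD − ln(F/S)/T
ln(1.3094/1.3067) = 0.002064; /(1/12) = 0.024768
r_USD = 0.1091 − 0.024768 = 0.084332
r_USD = 8.43%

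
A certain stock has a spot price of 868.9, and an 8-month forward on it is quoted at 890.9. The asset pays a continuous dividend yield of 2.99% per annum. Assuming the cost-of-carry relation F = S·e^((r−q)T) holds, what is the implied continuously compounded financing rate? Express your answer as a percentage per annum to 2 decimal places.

From F = S·e^((r−q)T): (r − q) = ln(F/S)/T
ln(890.9/868.9) = ln(1.025319) = 0.025004
(r − q) = 0.025004 / (8/12) = 0.037506
r = ln(F/S)/T + q = 0.037506 + 0.0299 = 0.067406
r = 6.74%

6.74%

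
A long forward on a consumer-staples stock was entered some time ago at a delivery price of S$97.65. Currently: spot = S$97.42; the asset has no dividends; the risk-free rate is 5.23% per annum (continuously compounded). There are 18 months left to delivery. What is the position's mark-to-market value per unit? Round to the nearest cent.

S$7.14

Current fair forward for the remaining 18 months: F = S·e^(r·T), r = 0.0523
F = 97.42 · e^(0.0523 × 18/12) = 97.42 × 1.081609 = 105.3703
Value of long forward = (F − K)·e^(−rT) = (105.3703 − 97.65) · e^(−0.0523·18/12)
= 7.7203 × 0.924548 = 7.14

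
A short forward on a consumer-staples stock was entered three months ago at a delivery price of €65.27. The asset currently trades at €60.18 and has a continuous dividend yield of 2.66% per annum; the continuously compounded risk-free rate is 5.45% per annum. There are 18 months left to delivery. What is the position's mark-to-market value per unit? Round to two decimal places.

Current fair forward for the remaining 18 months: F = S·e^((r − q)·T), (r − q) = 0.0545 − 0.0266 = 0.0279
F = 60.18 · e^(0.0279 × 18/12) = 60.18 × 1.042738 = 62.7520
Value of long forward = (F − K)·e^(−rT) = (62.7520 − 65.27) · e^(−0.0545·18/12)
= -2.5180 × 0.921502 = -2.32
Short position value = −(long value) = €2.32

€2.32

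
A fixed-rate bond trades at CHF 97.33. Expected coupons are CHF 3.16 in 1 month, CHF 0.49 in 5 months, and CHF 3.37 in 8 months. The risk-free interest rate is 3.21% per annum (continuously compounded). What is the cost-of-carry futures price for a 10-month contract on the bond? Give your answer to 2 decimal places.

PV(coupons) I = 3.16·e^(−0.0321·1/12) + 0.49·e^(−0.0321·5/12) + 3.37·e^(−0.0321·8/12)
I = 3.1516 + 0.4835 + 3.2986 = 6.9337
F = (S − I)·e^(rT) = (97.33 − 6.9337) · e^(0.0321·10/12)
= 90.3963 · e^0.026750 = 90.3963 × 1.027111 = CHF 92.85

CHF 92.85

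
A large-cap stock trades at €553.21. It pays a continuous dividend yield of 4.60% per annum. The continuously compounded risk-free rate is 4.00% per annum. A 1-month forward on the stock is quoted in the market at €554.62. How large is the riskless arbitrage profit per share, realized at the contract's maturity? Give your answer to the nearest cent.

€1.69 per share

Fair forward: F* = S·e^(carry·T), with carry = (r − q) = 0.0400 − 0.0460 = -0.0060
F* = 553.21 · e^(-0.0060 × 1/12) = 553.21 · e^-0.000500 = 553.21 × 0.999500 = €552.9334
Market €554.62 > fair €552.9334: forward overpriced → cash-and-carry (buy spot, short the forward).
At maturity, profit = |F_mkt − F*| = |554.62 − 552.9334| = €1.69 per share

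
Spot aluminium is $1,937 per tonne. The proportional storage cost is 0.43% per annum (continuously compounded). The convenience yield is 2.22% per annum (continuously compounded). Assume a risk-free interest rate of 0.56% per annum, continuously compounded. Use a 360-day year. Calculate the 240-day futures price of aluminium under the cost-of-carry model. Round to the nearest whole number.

$1,921 per tonne

Net carry = r + u − y = 0.0056 + 0.0043 − 0.0222 = -0.0123
F = S·e^((r+u−y)T) = 1937 · e^(-0.0123 × 240/360) = 1937 · e^-0.008200
= 1937 × 0.991834 = $1,921 per tonne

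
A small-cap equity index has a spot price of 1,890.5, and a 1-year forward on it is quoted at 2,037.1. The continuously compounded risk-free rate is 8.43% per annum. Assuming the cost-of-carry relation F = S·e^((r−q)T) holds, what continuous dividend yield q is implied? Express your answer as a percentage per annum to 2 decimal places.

0.96%

From F = S·e^((r−q)T): (r − q) = ln(F/S)/T
ln(2037.1/1890.5) = ln(1.077546) = 0.074686
(r − q) = 0.074686 / (1) = 0.074686
q = r − ln(F/S)/T = 0.0843 − 0.074686 = 0.009614
q = 0.96%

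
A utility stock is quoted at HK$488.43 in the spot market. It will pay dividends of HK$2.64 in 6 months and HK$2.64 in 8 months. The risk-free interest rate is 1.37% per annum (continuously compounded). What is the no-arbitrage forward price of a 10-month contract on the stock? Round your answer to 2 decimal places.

PV(dividends) I = 2.64·e^(−0.0137·6/12) + 2.64·e^(−0.0137·8/12)
I = 2.6220 + 2.6160 = 5.2380
F = (S − I)·e^(rT) = (488.43 − 5.2380) · e^(0.0137·10/12)
= 483.1920 · e^0.011417 = 483.1920 × 1.011482 = HK$488.74

HK$488.74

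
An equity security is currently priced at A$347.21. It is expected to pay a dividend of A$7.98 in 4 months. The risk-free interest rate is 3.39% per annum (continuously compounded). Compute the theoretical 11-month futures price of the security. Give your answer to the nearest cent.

PV(dividends) I = 7.98·e^(−0.0339·4/12)
I = 7.8903
F = (S − I)·e^(rT) = (347.21 − 7.8903) · e^(0.0339·11/12)
= 339.3197 · e^0.031075 = 339.3197 × 1.031563 = A$350.03

A$350.03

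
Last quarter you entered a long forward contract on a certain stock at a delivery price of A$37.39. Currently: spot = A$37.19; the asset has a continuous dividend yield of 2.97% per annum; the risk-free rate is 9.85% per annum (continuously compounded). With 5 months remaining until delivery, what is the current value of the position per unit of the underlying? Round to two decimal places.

Current fair forward for the remaining 5 months: F = S·e^((r − q)·T), (r − q) = 0.0985 − 0.0297 = 0.0688
F = 37.19 · e^(0.0688 × 5/12) = 37.19 × 1.029082 = 38.2716
Value of long forward = (F − K)·e^(−rT) = (38.2716 − 37.39) · e^(−0.0985·5/12)
= 0.8816 × 0.959789 = 0.85

A$0.85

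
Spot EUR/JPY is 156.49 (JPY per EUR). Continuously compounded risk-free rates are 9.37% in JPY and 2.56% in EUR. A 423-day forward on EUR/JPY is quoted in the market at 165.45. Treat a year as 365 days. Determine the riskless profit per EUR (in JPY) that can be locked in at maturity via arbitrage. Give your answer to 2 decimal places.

Fair forward: F* = S·e^(carry·T), with carry = (r_JPY − r_EUR) = 0.0937 − 0.0256 = 0.0681
F* = 156.49 · e^(0.0681 × 423/365) = 156.49 · e^0.078921 = 156.49 × 1.082119 = 169.3408
Market 165.45 < fair 169.3408: forward underpriced → reverse cash-and-carry (short spot, go long the forward).
At maturity, profit = |F_mkt − F*| = |165.45 − 169.3408| = 3.89 per EUR (in JPY)

3.89 per EUR (in JPY)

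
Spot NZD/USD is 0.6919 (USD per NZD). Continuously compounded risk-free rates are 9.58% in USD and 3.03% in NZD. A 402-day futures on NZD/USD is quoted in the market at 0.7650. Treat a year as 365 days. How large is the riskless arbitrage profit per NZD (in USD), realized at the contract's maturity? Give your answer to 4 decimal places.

0.0213 per NZD (in USD)

Fair futures: F* = S·e^(carry·T), with carry = (r_USD − r_NZD) = 0.0958 − 0.0303 = 0.0655
F* = 0.6919 · e^(0.0655 × 402/365) = 0.6919 · e^0.072140 = 0.6919 × 1.074806 = 0.7437
Market 0.7650 > fair 0.7437: forward overpriced → cash-and-carry (buy spot, short the forward).
At maturity, profit = |F_mkt − F*| = |0.7650 − 0.7437| = 0.0213 per NZD (in USD)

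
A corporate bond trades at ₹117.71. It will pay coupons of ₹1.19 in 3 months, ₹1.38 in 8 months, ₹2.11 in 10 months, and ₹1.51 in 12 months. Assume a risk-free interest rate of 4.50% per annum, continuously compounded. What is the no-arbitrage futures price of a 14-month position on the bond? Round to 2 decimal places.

PV(coupons) I = 1.19·e^(−0.0450·3/12) + 1.38·e^(−0.0450·8/12) + 2.11·e^(−0.0450·10/12) + 1.51·e^(−0.0450·12/12)
I = 1.1767 + 1.3392 + 2.0323 + 1.4436 = 5.9918
F = (S − I)·e^(rT) = (117.71 − 5.9918) · e^(0.0450·14/12)
= 111.7182 · e^0.052500 = 111.7182 × 1.053903 = ₹117.74

₹117.74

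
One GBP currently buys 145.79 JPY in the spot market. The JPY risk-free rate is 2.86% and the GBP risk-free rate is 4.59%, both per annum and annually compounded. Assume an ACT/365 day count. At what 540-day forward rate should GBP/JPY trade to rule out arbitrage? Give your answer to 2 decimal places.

142.24

By covered interest parity, F = S · (1+r_JPY)^T / (1+r_GBP)^T
= 145.79 × 1.042601 / 1.068648 = 145.79 × 0.975626
F = 142.24 JPY per GBP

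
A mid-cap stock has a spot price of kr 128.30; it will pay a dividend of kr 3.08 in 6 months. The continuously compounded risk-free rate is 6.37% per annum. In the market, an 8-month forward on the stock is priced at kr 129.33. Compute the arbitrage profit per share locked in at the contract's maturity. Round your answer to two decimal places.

kr 1.42 per share

PV(dividends) I = 3.08·e^(−0.0637·6/12) = 2.9834
Fair forward F* = (S − I)·e^(rT) = (128.30 − 2.9834)·e^0.042467 = 125.3166 × 1.043382 = 130.7531
Market kr 129.33 < fair 130.7531: forward underpriced → reverse cash-and-carry (short the stock, invest proceeds at r, pay the dividends, go long the forward).
Profit at T = |F_mkt − F*| = |129.33 − 130.7531| = kr 1.42 per share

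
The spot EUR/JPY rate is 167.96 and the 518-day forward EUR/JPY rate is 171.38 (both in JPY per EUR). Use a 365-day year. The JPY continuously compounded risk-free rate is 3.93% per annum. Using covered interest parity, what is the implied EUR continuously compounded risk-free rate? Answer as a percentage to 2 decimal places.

2.51%

F = S·e^((r_JPY − r_EUR)T) ⇒ r_EUR = r_JPY − ln(F/S)/T
ln(171.38/167.96) = 0.020157; /(518/365) = 0.014203
r_EUR = 0.0393 − 0.014203 = 0.025097
r_EUR = 2.51%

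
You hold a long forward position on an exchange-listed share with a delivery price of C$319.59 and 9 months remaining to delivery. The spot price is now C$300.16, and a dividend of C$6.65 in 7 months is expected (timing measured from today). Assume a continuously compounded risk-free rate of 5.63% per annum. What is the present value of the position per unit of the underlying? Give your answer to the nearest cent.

PV(remaining dividends) I = 6.65·e^(−0.0563·7/12) = 6.4352
Current forward F = (S − I)·e^(rT) = (300.16 − 6.4352)·e^(0.0563·9/12) = 293.7248 × 1.043129 = 306.3929
Value (long) = (F − K)·e^(−rT) = (306.3929 − 319.59) × 0.958654 = -12.6515
Value = -C$12.65

-C$12.65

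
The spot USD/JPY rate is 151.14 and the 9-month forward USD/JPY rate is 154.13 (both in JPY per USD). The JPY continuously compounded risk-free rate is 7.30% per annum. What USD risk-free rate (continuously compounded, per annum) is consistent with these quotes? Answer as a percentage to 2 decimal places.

F = S·e^((r_JPY − r_USD)T) ⇒ r_USD = r_JPY − ln(F/S)/T
ln(154.13/151.14) = 0.019590; /(9/12) = 0.026120
r_USD = 0.0730 − 0.026120 = 0.046880
r_USD = 4.69%

4.69%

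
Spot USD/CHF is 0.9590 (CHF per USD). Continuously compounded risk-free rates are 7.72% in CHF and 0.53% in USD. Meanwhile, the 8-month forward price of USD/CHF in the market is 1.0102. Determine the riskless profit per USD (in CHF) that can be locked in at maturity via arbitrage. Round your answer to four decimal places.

Fair forward: F* = S·e^(carry·T), with carry = (r_CHF − r_USD) = 0.0772 − 0.0053 = 0.0719
F* = 0.9590 · e^(0.0719 × 8/12) = 0.9590 · e^0.047933 = 0.9590 × 1.049100 = 1.0061
Market 1.0102 > fair 1.0061: forward overpriced → cash-and-carry (buy spot, short the forward).
At maturity, profit = |F_mkt − F*| = |1.0102 − 1.0061| = 0.0041 per USD (in CHF)

0.0041 per USD (in CHF)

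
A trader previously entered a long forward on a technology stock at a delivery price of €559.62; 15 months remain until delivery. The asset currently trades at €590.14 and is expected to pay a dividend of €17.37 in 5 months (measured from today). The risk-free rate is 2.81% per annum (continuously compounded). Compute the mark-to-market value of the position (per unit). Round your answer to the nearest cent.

€32.67

PV(remaining dividends) I = 17.37·e^(−0.0281·5/12) = 17.1678
Current forward F = (S − I)·e^(rT) = (590.14 − 17.1678)·e^(0.0281·15/12) = 572.9722 × 1.035749 = 593.4554
Value (long) = (F − K)·e^(−rT) = (593.4554 − 559.62) × 0.965485 = 32.6676
Value = €32.67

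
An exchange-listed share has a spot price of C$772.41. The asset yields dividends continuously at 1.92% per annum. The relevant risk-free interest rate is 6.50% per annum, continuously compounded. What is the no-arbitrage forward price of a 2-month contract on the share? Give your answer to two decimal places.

C$778.33

F = S·e^((r − q)T) = 772.41 · e^((0.0650 − 0.0192) × 2/12)
= 772.41 · e^0.007633 = 772.41 × 1.007662
F = C$778.33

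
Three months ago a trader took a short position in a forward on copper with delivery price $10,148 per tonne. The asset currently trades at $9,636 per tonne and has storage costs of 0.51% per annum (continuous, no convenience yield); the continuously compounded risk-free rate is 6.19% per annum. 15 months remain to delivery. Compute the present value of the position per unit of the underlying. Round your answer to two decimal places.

-$305.22 per tonne

Current fair forward for the remaining 15 months: F = S·e^((r + u)·T), (r + u) = 0.0619 + 0.0051 = 0.0670
F = 9636 · e^(0.0670 × 15/12) = 9636 × 1.08735702 = 10477.7722
Value of long forward = (F − K)·e^(−rT) = (10477.7722 − 10148) · e^(−0.0619·15/12)
= 329.7722 × 0.92554271 = 305.22
Short position value = −(long value) = -$305.22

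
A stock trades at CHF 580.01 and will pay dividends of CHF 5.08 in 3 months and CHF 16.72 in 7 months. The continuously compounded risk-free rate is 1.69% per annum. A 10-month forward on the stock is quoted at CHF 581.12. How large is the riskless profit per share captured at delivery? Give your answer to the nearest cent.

PV(dividends) I = 5.08·e^(−0.0169·3/12) + 16.72·e^(−0.0169·7/12) = 21.6146
Fair forward F* = (S − I)·e^(rT) = (580.01 − 21.6146)·e^0.014083 = 558.3954 × 1.014183 = 566.3151
Market CHF 581.12 > fair 566.3151: forward overpriced → cash-and-carry (borrow at r, buy the stock and collect the dividends, short the forward).
Profit at T = |F_mkt − F*| = |581.12 − 566.3151| = CHF 14.80 per share

CHF 14.80 per share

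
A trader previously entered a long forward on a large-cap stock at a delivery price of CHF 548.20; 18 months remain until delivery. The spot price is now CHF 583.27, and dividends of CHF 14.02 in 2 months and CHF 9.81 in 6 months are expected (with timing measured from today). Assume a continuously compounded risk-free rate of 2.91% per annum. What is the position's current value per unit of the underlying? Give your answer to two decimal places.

CHF 34.86

PV(remaining dividends) I = 14.02·e^(−0.0291·2/12) + 9.81·e^(−0.0291·6/12) = 23.6205
Current forward F = (S − I)·e^(rT) = (583.27 − 23.6205)·e^(0.0291·18/12) = 559.6495 × 1.044617 = 584.6194
Value (long) = (F − K)·e^(−rT) = (584.6194 − 548.20) × 0.957289 = 34.8639
Value = CHF 34.86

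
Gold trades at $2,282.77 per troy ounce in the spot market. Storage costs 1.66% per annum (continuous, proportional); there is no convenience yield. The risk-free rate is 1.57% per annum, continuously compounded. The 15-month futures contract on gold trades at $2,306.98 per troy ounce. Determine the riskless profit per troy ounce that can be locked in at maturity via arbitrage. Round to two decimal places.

Fair futures: F* = S·e^(carry·T), with carry = (r + u) = 0.0157 + 0.0166 = 0.0323
F* = 2282.77 · e^(0.0323 × 15/12) = 2282.77 · e^0.04037500 = 2282.77 × 1.04120115 = $2376.8227
Market $2306.98 < fair $2376.8227: forward underpriced → reverse cash-and-carry (short spot, go long the forward).
At maturity, profit = |F_mkt − F*| = |2306.98 − 2376.8227| = $69.84 per troy ounce

$69.84 per troy ounce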